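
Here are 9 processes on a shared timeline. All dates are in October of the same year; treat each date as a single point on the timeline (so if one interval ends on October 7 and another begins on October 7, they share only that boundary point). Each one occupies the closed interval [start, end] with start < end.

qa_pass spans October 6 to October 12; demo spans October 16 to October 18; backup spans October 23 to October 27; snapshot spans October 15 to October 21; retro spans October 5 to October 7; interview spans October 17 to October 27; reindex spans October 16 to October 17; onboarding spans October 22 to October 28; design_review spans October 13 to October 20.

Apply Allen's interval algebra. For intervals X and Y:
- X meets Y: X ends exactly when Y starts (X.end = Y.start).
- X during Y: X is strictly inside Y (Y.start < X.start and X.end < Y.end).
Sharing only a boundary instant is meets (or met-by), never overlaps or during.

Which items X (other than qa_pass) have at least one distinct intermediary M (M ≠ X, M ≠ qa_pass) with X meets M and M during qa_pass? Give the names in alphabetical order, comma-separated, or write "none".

Target qa_pass = [October 6, October 12].
Intermediaries M with M during qa_pass: none.
Union: none.

none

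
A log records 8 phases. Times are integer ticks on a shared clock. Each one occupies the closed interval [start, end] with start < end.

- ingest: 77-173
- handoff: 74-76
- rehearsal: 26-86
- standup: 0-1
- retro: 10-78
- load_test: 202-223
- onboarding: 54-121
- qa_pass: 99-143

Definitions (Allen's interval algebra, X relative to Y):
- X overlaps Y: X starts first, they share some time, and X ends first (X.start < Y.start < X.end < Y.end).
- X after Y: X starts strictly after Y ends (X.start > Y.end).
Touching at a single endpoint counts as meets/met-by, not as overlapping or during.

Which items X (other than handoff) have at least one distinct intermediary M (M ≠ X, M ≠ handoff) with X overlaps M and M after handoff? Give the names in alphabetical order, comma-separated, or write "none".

Target handoff = [74, 76].
Intermediaries M with M after handoff: ingest, load_test, qa_pass.
Via ingest — items with X overlaps ingest: onboarding, rehearsal, retro.
Via load_test — items with X overlaps load_test: none.
Via qa_pass — items with X overlaps qa_pass: onboarding.
Union: onboarding, rehearsal, retro.

onboarding, rehearsal, retro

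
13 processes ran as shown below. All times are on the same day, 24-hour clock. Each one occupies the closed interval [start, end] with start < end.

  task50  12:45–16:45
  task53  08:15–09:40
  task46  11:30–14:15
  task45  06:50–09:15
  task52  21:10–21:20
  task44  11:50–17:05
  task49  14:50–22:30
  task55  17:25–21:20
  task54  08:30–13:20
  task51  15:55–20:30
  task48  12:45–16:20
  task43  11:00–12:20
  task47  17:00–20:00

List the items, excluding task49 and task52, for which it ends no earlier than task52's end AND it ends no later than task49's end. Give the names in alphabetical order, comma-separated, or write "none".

task55

Conditions: its end is no earlier than task52's end (X.end >= 21:20) AND its end is no later than task49's end (X.end <= 22:30).
task43: end 12:20 >= 21:20? ✗; end 12:20 <= 22:30? ✓ → no.
task44: end 17:05 >= 21:20? ✗; end 17:05 <= 22:30? ✓ → no.
task45: end 09:15 >= 21:20? ✗; end 09:15 <= 22:30? ✓ → no.
task46: end 14:15 >= 21:20? ✗; end 14:15 <= 22:30? ✓ → no.
task47: end 20:00 >= 21:20? ✗; end 20:00 <= 22:30? ✓ → no.
task48: end 16:20 >= 21:20? ✗; end 16:20 <= 22:30? ✓ → no.
task50: end 16:45 >= 21:20? ✗; end 16:45 <= 22:30? ✓ → no.
task51: end 20:30 >= 21:20? ✗; end 20:30 <= 22:30? ✓ → no.
task53: end 09:40 >= 21:20? ✗; end 09:40 <= 22:30? ✓ → no.
task54: end 13:20 >= 21:20? ✗; end 13:20 <= 22:30? ✓ → no.
task55: end 21:20 >= 21:20? ✓; end 21:20 <= 22:30? ✓ → yes.
Result: task55.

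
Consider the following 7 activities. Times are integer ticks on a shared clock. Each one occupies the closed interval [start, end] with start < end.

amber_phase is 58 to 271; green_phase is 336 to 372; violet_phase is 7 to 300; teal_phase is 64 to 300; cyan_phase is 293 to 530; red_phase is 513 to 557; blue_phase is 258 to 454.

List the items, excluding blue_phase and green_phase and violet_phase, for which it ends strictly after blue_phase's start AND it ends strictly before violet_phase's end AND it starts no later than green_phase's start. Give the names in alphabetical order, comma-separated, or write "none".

amber_phase

Conditions: its end is strictly after blue_phase's start (X.end > 258) AND its end is strictly before violet_phase's end (X.end < 300) AND its start is no later than green_phase's start (X.start <= 336).
amber_phase: end 271 > 258? ✓; end 271 < 300? ✓; start 58 <= 336? ✓ → yes.
cyan_phase: end 530 > 258? ✓; end 530 < 300? ✗; start 293 <= 336? ✓ → no.
red_phase: end 557 > 258? ✓; end 557 < 300? ✗; start 513 <= 336? ✗ → no.
teal_phase: end 300 > 258? ✓; end 300 < 300? ✗; start 64 <= 336? ✓ → no.
Result: amber_phase.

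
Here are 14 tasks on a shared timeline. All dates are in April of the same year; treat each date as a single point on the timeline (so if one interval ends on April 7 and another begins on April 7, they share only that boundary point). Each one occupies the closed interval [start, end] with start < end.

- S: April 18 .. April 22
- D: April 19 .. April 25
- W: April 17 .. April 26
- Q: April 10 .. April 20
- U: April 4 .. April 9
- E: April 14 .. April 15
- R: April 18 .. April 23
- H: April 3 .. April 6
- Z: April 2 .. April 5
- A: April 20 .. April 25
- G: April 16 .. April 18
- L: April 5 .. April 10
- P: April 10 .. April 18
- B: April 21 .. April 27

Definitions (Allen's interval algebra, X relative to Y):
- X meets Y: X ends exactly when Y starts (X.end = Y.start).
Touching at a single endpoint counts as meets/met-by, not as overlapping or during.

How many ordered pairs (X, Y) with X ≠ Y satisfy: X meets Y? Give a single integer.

8

Checking all 182 ordered pairs for relation 'meets'; matching pairs in alphabetical order:
(G, R): G meets R ✓
(G, S): G meets S ✓
(L, P): L meets P ✓
(L, Q): L meets Q ✓
(P, R): P meets R ✓
(P, S): P meets S ✓
(Q, A): Q meets A ✓
(Z, L): Z meets L ✓
Count: 8.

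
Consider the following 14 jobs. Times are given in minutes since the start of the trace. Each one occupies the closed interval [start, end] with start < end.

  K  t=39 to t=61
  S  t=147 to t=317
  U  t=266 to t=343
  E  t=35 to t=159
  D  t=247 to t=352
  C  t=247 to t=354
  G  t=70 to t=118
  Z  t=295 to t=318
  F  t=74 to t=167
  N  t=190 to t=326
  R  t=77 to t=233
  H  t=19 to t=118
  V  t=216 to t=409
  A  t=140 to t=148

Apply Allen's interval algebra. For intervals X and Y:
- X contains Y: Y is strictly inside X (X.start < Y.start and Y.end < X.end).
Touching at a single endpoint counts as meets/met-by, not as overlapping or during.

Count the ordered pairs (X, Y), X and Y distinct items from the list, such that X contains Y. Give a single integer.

16

Checking all 182 ordered pairs for relation 'contains'; matching pairs in alphabetical order:
(C, U): C contains U ✓
(C, Z): C contains Z ✓
(D, U): D contains U ✓
(D, Z): D contains Z ✓
(E, A): E contains A ✓
(E, G): E contains G ✓
(E, K): E contains K ✓
(F, A): F contains A ✓
(H, K): H contains K ✓
(N, Z): N contains Z ✓
(R, A): R contains A ✓
(U, Z): U contains Z ✓
(V, C): V contains C ✓
(V, D): V contains D ✓
(V, U): V contains U ✓
(V, Z): V contains Z ✓
Count: 16.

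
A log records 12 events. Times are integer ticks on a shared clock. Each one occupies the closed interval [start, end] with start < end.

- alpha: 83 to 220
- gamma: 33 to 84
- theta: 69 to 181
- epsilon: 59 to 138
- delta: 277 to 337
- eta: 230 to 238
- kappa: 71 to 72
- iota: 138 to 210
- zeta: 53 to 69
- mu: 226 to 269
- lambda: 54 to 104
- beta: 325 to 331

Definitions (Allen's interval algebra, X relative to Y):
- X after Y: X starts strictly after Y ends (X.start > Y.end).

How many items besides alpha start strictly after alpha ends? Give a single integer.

4

Target alpha = [83, 220].
beta [325, 331] → after → counts.
delta [277, 337] → after → counts.
epsilon [59, 138] → overlaps → no.
eta [230, 238] → after → counts.
gamma [33, 84] → overlaps → no.
iota [138, 210] → during → no.
kappa [71, 72] → before → no.
lambda [54, 104] → overlaps → no.
mu [226, 269] → after → counts.
theta [69, 181] → overlaps → no.
zeta [53, 69] → before → no.
Total: 4.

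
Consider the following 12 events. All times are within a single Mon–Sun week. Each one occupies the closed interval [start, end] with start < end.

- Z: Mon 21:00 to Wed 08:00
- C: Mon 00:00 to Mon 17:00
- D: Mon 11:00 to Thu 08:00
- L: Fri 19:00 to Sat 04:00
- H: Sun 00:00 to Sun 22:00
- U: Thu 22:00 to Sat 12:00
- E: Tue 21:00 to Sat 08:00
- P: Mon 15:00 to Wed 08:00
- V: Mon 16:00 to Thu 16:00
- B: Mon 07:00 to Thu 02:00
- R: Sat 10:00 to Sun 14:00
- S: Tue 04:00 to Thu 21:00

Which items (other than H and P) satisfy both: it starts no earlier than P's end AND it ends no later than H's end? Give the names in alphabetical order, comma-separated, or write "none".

Conditions: its start is no earlier than P's end (X.start >= Wed 08:00) AND its end is no later than H's end (X.end <= Sun 22:00).
B: start Mon 07:00 >= Wed 08:00? ✗; end Thu 02:00 <= Sun 22:00? ✓ → no.
C: start Mon 00:00 >= Wed 08:00? ✗; end Mon 17:00 <= Sun 22:00? ✓ → no.
D: start Mon 11:00 >= Wed 08:00? ✗; end Thu 08:00 <= Sun 22:00? ✓ → no.
E: start Tue 21:00 >= Wed 08:00? ✗; end Sat 08:00 <= Sun 22:00? ✓ → no.
L: start Fri 19:00 >= Wed 08:00? ✓; end Sat 04:00 <= Sun 22:00? ✓ → yes.
R: start Sat 10:00 >= Wed 08:00? ✓; end Sun 14:00 <= Sun 22:00? ✓ → yes.
S: start Tue 04:00 >= Wed 08:00? ✗; end Thu 21:00 <= Sun 22:00? ✓ → no.
U: start Thu 22:00 >= Wed 08:00? ✓; end Sat 12:00 <= Sun 22:00? ✓ → yes.
V: start Mon 16:00 >= Wed 08:00? ✗; end Thu 16:00 <= Sun 22:00? ✓ → no.
Z: start Mon 21:00 >= Wed 08:00? ✗; end Wed 08:00 <= Sun 22:00? ✓ → no.
Result: L, R, U.

L, R, U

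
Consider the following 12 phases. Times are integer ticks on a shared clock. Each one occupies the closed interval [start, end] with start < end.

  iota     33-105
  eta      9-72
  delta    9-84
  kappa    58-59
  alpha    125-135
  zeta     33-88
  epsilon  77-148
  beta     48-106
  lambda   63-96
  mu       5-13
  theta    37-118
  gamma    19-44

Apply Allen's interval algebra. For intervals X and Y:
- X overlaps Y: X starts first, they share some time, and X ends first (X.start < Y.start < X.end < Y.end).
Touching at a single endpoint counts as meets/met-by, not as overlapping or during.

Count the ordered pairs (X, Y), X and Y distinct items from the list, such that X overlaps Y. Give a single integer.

Checking all 132 ordered pairs for relation 'overlaps'; matching pairs in alphabetical order:
(beta, epsilon): beta overlaps epsilon ✓
(delta, beta): delta overlaps beta ✓
(delta, epsilon): delta overlaps epsilon ✓
(delta, iota): delta overlaps iota ✓
(delta, lambda): delta overlaps lambda ✓
(delta, theta): delta overlaps theta ✓
(delta, zeta): delta overlaps zeta ✓
(eta, beta): eta overlaps beta ✓
(eta, iota): eta overlaps iota ✓
(eta, lambda): eta overlaps lambda ✓
(eta, theta): eta overlaps theta ✓
(eta, zeta): eta overlaps zeta ✓
(gamma, iota): gamma overlaps iota ✓
(gamma, theta): gamma overlaps theta ✓
(gamma, zeta): gamma overlaps zeta ✓
(iota, beta): iota overlaps beta ✓
(iota, epsilon): iota overlaps epsilon ✓
(iota, theta): iota overlaps theta ✓
(lambda, epsilon): lambda overlaps epsilon ✓
(mu, delta): mu overlaps delta ✓
(mu, eta): mu overlaps eta ✓
(theta, epsilon): theta overlaps epsilon ✓
(zeta, beta): zeta overlaps beta ✓
(zeta, epsilon): zeta overlaps epsilon ✓
... plus 2 further pairs not listed.
Count: 26.

26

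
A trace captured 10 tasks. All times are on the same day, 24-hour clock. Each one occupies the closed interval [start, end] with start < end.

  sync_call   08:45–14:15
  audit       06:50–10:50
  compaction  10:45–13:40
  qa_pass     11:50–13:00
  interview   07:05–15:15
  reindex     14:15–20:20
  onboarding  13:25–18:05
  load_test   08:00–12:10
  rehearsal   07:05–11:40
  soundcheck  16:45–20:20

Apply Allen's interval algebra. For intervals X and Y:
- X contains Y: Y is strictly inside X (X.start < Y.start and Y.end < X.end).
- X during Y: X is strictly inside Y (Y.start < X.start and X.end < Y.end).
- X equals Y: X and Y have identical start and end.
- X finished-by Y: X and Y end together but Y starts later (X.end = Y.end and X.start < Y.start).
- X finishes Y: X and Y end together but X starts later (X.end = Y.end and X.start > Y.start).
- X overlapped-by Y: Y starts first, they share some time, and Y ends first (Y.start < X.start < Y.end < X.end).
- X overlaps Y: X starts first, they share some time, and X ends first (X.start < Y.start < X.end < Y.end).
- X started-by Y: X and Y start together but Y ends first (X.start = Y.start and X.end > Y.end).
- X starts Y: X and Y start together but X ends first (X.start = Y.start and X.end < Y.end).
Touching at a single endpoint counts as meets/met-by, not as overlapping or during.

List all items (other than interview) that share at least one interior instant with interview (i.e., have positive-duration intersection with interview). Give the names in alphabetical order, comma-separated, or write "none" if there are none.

Target interview = [07:05, 15:15].
audit [06:50, 10:50] → overlaps → yes.
compaction [10:45, 13:40] → during → yes.
load_test [08:00, 12:10] → during → yes.
onboarding [13:25, 18:05] → overlapped-by → yes.
qa_pass [11:50, 13:00] → during → yes.
rehearsal [07:05, 11:40] → starts → yes.
reindex [14:15, 20:20] → overlapped-by → yes.
soundcheck [16:45, 20:20] → after → no.
sync_call [08:45, 14:15] → during → yes.
Result: audit, compaction, load_test, onboarding, qa_pass, rehearsal, reindex, sync_call.

audit, compaction, load_test, onboarding, qa_pass, rehearsal, reindex, sync_call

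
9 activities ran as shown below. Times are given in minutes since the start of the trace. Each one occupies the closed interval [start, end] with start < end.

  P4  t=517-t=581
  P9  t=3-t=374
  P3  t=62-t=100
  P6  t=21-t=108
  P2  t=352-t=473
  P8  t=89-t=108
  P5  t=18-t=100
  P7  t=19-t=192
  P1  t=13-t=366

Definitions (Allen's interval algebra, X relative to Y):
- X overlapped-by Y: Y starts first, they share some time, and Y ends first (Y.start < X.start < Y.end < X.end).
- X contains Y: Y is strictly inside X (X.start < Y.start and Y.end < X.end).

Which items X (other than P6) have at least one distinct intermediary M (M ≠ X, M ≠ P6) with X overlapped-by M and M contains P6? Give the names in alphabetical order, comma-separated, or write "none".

P2

Target P6 = [t=21, t=108].
Intermediaries M with M contains P6: P1, P7, P9.
Via P1 — items with X overlapped-by P1: P2.
Via P7 — items with X overlapped-by P7: none.
Via P9 — items with X overlapped-by P9: P2.
Union: P2.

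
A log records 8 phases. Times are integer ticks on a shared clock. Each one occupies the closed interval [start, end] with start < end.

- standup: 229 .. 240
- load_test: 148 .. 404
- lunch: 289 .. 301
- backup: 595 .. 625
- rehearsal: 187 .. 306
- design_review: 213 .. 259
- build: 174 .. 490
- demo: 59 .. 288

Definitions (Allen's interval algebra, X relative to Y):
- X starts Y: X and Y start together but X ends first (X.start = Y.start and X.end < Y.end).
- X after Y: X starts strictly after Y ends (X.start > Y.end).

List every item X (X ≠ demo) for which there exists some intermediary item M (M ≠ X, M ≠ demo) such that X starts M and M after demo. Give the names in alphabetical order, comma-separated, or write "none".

Target demo = [59, 288].
Intermediaries M with M after demo: backup, lunch.
Via backup — items with X starts backup: none.
Via lunch — items with X starts lunch: none.
Union: none.

none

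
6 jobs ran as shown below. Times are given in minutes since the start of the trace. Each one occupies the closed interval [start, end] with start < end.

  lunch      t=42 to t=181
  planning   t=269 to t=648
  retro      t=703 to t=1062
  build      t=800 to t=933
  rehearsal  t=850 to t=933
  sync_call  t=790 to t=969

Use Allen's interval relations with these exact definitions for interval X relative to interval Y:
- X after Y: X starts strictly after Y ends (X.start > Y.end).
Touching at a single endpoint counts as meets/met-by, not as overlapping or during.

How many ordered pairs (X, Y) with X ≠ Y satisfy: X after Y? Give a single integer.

9

Checking all 30 ordered pairs for relation 'after'; matching pairs in alphabetical order:
(build, lunch): build after lunch ✓
(build, planning): build after planning ✓
(planning, lunch): planning after lunch ✓
(rehearsal, lunch): rehearsal after lunch ✓
(rehearsal, planning): rehearsal after planning ✓
(retro, lunch): retro after lunch ✓
(retro, planning): retro after planning ✓
(sync_call, lunch): sync_call after lunch ✓
(sync_call, planning): sync_call after planning ✓
Count: 9.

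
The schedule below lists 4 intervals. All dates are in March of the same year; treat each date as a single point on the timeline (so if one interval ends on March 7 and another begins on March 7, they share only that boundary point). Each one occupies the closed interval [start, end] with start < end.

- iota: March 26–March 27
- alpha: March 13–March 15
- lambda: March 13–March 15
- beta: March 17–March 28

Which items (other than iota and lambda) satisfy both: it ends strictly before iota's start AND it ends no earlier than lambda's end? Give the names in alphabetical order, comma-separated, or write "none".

alpha

Conditions: its end is strictly before iota's start (X.end < March 26) AND its end is no earlier than lambda's end (X.end >= March 15).
alpha: end March 15 < March 26? ✓; end March 15 >= March 15? ✓ → yes.
beta: end March 28 < March 26? ✗; end March 28 >= March 15? ✓ → no.
Result: alpha.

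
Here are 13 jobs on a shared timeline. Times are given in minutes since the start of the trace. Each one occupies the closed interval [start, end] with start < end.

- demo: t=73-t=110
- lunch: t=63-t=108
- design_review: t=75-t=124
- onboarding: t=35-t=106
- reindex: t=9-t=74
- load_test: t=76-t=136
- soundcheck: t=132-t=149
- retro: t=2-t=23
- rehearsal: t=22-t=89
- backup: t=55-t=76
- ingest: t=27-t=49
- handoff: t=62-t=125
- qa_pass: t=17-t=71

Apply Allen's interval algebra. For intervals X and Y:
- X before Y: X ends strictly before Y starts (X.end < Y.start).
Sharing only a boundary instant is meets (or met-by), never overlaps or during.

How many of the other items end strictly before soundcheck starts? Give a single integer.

11

Target soundcheck = [t=132, t=149].
backup [t=55, t=76] → before → counts.
demo [t=73, t=110] → before → counts.
design_review [t=75, t=124] → before → counts.
handoff [t=62, t=125] → before → counts.
ingest [t=27, t=49] → before → counts.
load_test [t=76, t=136] → overlaps → no.
lunch [t=63, t=108] → before → counts.
onboarding [t=35, t=106] → before → counts.
qa_pass [t=17, t=71] → before → counts.
rehearsal [t=22, t=89] → before → counts.
reindex [t=9, t=74] → before → counts.
retro [t=2, t=23] → before → counts.
Total: 11.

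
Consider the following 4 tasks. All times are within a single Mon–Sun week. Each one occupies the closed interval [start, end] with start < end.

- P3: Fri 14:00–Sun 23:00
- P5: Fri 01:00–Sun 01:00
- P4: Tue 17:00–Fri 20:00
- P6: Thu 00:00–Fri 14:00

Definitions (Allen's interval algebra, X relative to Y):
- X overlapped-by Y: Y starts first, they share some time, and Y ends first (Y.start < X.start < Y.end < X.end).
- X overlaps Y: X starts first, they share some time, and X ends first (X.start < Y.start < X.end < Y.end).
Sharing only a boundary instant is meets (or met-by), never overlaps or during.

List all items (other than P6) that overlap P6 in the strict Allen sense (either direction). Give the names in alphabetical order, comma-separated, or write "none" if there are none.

P5

Target P6 = [Thu 00:00, Fri 14:00].
P3 [Fri 14:00, Sun 23:00] → met-by → no.
P4 [Tue 17:00, Fri 20:00] → contains → no.
P5 [Fri 01:00, Sun 01:00] → overlapped-by → yes.
Result: P5.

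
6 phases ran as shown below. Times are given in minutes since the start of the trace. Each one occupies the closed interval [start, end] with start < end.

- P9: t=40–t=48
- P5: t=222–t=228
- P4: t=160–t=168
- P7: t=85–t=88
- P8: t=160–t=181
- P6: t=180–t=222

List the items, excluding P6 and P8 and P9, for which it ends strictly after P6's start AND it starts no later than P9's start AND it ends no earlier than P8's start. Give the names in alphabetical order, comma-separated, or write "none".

none

Conditions: its end is strictly after P6's start (X.end > t=180) AND its start is no later than P9's start (X.start <= t=40) AND its end is no earlier than P8's start (X.end >= t=160).
P4: end t=168 > t=180? ✗; start t=160 <= t=40? ✗; end t=168 >= t=160? ✓ → no.
P5: end t=228 > t=180? ✓; start t=222 <= t=40? ✗; end t=228 >= t=160? ✓ → no.
P7: end t=88 > t=180? ✗; start t=85 <= t=40? ✗; end t=88 >= t=160? ✗ → no.
Result: none.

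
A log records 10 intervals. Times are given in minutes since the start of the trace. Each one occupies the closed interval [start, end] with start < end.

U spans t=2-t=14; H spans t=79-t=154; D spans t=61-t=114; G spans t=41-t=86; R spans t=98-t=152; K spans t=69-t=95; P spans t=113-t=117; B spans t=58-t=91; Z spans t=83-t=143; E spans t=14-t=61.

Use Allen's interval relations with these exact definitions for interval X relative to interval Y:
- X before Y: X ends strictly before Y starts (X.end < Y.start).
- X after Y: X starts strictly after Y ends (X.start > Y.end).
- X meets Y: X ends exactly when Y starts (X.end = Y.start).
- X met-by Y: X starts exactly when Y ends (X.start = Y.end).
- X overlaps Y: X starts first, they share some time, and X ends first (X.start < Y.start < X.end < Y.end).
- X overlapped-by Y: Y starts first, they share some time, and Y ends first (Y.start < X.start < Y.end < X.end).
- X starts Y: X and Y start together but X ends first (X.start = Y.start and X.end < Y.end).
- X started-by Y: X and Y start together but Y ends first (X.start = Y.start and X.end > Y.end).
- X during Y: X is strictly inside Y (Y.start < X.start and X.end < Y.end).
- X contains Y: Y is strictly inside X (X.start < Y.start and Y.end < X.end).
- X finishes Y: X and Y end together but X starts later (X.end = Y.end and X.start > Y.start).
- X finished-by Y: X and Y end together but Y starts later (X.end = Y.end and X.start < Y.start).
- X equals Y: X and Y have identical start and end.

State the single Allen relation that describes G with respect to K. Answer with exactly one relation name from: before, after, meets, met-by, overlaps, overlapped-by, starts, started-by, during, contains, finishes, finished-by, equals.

overlaps

G = [t=41, t=86]; K = [t=69, t=95].
Compare endpoints: G.start < K.start, G.start < K.end, G.end > K.start, G.end < K.end.
That pattern is 'overlaps'.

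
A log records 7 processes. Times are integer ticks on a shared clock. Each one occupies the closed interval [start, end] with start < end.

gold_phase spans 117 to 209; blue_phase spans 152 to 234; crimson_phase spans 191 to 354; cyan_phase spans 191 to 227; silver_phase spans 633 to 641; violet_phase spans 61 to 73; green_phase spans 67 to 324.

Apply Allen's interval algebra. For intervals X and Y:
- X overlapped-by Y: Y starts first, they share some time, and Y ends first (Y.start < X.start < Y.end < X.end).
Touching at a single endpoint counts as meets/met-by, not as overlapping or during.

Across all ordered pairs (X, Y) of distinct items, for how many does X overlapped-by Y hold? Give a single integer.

6

Checking all 42 ordered pairs for relation 'overlapped-by'; matching pairs in alphabetical order:
(blue_phase, gold_phase): blue_phase overlapped-by gold_phase ✓
(crimson_phase, blue_phase): crimson_phase overlapped-by blue_phase ✓
(crimson_phase, gold_phase): crimson_phase overlapped-by gold_phase ✓
(crimson_phase, green_phase): crimson_phase overlapped-by green_phase ✓
(cyan_phase, gold_phase): cyan_phase overlapped-by gold_phase ✓
(green_phase, violet_phase): green_phase overlapped-by violet_phase ✓
Count: 6.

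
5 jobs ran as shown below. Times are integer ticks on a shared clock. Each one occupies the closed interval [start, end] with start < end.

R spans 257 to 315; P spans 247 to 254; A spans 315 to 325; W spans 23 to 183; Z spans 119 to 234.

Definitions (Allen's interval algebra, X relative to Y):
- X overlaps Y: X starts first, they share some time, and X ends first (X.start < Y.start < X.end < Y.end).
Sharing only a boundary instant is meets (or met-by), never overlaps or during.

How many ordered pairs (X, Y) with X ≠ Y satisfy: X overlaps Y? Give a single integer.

Checking all 20 ordered pairs for relation 'overlaps'; matching pairs in alphabetical order:
(W, Z): W overlaps Z ✓
Count: 1.

1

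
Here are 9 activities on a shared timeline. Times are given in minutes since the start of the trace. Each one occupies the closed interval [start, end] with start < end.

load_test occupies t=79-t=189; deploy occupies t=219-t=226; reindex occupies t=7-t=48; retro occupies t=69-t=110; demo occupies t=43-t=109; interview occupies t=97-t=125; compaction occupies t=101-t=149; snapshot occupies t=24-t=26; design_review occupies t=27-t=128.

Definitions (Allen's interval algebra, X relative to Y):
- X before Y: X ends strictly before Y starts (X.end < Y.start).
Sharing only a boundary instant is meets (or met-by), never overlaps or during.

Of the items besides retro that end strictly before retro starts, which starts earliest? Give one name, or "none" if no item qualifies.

Target retro = [t=69, t=110].
compaction [t=101, t=149] → overlapped-by → excluded.
demo [t=43, t=109] → overlaps → excluded.
deploy [t=219, t=226] → after → excluded.
design_review [t=27, t=128] → contains → excluded.
interview [t=97, t=125] → overlapped-by → excluded.
load_test [t=79, t=189] → overlapped-by → excluded.
reindex [t=7, t=48] → before → candidate.
snapshot [t=24, t=26] → before → candidate.
Among candidates, earliest start is t=7 → reindex.

reindex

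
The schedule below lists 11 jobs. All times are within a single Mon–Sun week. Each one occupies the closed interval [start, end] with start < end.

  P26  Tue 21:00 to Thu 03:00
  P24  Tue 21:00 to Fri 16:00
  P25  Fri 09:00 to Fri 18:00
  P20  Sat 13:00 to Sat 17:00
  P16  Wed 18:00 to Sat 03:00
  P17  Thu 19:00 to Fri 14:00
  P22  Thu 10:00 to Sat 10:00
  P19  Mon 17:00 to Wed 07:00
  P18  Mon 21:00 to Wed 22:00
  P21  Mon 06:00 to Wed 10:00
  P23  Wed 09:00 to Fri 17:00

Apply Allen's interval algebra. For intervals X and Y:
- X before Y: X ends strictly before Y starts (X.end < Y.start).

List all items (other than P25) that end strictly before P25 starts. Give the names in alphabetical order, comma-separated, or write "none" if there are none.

Target P25 = [Fri 09:00, Fri 18:00].
P16 [Wed 18:00, Sat 03:00] → contains → no.
P17 [Thu 19:00, Fri 14:00] → overlaps → no.
P18 [Mon 21:00, Wed 22:00] → before → yes.
P19 [Mon 17:00, Wed 07:00] → before → yes.
P20 [Sat 13:00, Sat 17:00] → after → no.
P21 [Mon 06:00, Wed 10:00] → before → yes.
P22 [Thu 10:00, Sat 10:00] → contains → no.
P23 [Wed 09:00, Fri 17:00] → overlaps → no.
P24 [Tue 21:00, Fri 16:00] → overlaps → no.
P26 [Tue 21:00, Thu 03:00] → before → yes.
Result: P18, P19, P21, P26.

P18, P19, P21, P26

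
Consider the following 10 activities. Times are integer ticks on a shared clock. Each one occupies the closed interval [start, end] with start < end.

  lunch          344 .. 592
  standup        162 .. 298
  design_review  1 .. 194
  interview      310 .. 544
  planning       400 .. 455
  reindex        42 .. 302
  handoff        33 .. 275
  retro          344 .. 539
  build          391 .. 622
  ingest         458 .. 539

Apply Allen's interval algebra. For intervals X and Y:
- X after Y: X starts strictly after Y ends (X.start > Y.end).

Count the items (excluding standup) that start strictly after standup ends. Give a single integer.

6

Target standup = [162, 298].
build [391, 622] → after → counts.
design_review [1, 194] → overlaps → no.
handoff [33, 275] → overlaps → no.
ingest [458, 539] → after → counts.
interview [310, 544] → after → counts.
lunch [344, 592] → after → counts.
planning [400, 455] → after → counts.
reindex [42, 302] → contains → no.
retro [344, 539] → after → counts.
Total: 6.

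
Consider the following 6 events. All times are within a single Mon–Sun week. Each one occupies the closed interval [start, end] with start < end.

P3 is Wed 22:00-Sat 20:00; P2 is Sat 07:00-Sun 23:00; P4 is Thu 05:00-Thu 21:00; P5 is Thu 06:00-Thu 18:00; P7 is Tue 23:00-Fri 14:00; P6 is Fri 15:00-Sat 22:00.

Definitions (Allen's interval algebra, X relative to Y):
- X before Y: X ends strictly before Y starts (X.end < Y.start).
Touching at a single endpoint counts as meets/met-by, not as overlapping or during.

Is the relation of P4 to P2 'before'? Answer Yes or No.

P4 = [Thu 05:00, Thu 21:00], P2 = [Sat 07:00, Sun 23:00].
Actual relation of P4 to P2: before.
Asked whether 'before' holds → Yes.

Yes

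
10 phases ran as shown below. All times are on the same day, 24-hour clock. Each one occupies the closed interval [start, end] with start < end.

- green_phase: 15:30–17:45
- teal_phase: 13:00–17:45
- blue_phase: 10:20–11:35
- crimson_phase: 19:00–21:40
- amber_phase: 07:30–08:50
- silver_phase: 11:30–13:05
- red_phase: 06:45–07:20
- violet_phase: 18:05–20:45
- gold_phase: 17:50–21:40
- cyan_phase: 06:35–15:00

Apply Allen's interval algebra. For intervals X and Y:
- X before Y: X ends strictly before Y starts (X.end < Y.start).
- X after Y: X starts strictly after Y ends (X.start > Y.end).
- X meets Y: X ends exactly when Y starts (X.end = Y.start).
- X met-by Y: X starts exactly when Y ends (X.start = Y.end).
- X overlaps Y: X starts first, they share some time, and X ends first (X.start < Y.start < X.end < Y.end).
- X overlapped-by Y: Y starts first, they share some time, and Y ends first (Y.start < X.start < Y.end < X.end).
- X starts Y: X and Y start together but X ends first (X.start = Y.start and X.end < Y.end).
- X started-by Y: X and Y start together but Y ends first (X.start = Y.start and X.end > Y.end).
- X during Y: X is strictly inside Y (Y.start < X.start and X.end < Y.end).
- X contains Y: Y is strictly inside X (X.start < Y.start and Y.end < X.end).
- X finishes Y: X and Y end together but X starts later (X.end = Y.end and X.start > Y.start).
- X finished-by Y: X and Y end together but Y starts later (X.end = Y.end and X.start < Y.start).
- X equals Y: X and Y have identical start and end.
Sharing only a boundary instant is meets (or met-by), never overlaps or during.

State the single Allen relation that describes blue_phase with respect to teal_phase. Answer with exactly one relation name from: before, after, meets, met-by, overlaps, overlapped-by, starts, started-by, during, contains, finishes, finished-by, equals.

before

blue_phase = [10:20, 11:35]; teal_phase = [13:00, 17:45].
Compare endpoints: blue_phase.start < teal_phase.start, blue_phase.start < teal_phase.end, blue_phase.end < teal_phase.start, blue_phase.end < teal_phase.end.
That pattern is 'before'.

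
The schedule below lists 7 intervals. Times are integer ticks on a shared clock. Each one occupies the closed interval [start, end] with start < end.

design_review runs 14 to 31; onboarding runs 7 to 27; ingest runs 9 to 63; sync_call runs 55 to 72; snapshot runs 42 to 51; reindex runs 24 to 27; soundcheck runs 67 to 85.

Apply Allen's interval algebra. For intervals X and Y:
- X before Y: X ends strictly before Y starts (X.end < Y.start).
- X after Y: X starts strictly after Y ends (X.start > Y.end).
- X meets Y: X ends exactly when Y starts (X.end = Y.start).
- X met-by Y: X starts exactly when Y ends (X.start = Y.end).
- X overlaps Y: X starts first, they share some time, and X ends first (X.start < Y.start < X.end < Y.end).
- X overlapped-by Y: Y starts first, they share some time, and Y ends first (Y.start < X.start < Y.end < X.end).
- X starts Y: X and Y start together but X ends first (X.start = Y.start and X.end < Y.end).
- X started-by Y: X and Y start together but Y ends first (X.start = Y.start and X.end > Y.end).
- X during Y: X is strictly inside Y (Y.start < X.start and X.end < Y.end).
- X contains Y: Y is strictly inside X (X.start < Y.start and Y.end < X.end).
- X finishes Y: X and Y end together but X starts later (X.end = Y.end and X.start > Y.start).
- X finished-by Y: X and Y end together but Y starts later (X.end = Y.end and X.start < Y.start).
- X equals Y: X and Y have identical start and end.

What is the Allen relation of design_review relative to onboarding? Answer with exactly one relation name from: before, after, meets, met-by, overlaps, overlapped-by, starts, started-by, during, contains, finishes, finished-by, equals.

overlapped-by

design_review = [14, 31]; onboarding = [7, 27].
Compare endpoints: design_review.start > onboarding.start, design_review.start < onboarding.end, design_review.end > onboarding.start, design_review.end > onboarding.end.
That pattern is 'overlapped-by'.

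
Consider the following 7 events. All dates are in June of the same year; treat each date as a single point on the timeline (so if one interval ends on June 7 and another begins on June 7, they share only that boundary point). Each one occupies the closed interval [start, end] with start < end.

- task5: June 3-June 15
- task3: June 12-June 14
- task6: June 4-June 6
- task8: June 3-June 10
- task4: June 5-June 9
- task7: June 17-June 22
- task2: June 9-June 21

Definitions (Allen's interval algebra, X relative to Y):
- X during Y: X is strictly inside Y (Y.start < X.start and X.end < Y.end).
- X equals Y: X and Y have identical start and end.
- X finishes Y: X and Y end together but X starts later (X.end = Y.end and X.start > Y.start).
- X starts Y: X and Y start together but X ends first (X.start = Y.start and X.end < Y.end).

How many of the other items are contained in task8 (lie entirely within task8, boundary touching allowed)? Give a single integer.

Target task8 = [June 3, June 10].
task2 [June 9, June 21] → overlapped-by → no.
task3 [June 12, June 14] → after → no.
task4 [June 5, June 9] → during → counts.
task5 [June 3, June 15] → started-by → no.
task6 [June 4, June 6] → during → counts.
task7 [June 17, June 22] → after → no.
Total: 2.

2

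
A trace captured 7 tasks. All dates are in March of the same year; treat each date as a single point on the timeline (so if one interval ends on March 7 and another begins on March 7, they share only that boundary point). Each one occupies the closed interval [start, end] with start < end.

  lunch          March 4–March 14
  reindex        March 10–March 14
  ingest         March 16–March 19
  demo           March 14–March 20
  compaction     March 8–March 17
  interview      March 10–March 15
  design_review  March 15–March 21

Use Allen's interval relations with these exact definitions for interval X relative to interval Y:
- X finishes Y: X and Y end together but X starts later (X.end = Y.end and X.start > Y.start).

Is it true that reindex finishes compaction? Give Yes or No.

reindex = [March 10, March 14], compaction = [March 8, March 17].
Actual relation of reindex to compaction: during.
Asked whether 'finishes' holds → No.

No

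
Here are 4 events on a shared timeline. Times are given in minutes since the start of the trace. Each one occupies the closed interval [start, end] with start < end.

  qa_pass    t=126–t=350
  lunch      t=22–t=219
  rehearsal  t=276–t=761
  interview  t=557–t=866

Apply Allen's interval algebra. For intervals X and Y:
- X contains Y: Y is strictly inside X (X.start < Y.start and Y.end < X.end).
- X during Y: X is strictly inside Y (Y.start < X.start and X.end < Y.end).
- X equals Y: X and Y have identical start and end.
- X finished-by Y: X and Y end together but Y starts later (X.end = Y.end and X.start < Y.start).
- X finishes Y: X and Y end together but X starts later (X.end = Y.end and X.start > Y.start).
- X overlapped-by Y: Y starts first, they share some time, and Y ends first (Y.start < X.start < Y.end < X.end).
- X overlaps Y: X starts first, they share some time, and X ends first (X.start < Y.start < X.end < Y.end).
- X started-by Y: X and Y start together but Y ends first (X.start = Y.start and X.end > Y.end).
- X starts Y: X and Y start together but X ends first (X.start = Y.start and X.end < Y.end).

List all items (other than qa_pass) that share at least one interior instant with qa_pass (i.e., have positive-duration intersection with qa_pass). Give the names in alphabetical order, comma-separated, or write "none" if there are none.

Target qa_pass = [t=126, t=350].
interview [t=557, t=866] → after → no.
lunch [t=22, t=219] → overlaps → yes.
rehearsal [t=276, t=761] → overlapped-by → yes.
Result: lunch, rehearsal.

lunch, rehearsal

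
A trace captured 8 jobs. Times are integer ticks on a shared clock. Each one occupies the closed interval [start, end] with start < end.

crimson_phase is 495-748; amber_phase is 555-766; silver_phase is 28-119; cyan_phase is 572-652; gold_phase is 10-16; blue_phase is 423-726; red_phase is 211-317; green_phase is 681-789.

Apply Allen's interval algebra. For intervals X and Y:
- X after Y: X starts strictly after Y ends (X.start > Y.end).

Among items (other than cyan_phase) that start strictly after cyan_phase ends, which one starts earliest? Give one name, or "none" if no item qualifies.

Target cyan_phase = [572, 652].
amber_phase [555, 766] → contains → excluded.
blue_phase [423, 726] → contains → excluded.
crimson_phase [495, 748] → contains → excluded.
gold_phase [10, 16] → before → excluded.
green_phase [681, 789] → after → candidate.
red_phase [211, 317] → before → excluded.
silver_phase [28, 119] → before → excluded.
Among candidates, earliest start is 681 → green_phase.

green_phase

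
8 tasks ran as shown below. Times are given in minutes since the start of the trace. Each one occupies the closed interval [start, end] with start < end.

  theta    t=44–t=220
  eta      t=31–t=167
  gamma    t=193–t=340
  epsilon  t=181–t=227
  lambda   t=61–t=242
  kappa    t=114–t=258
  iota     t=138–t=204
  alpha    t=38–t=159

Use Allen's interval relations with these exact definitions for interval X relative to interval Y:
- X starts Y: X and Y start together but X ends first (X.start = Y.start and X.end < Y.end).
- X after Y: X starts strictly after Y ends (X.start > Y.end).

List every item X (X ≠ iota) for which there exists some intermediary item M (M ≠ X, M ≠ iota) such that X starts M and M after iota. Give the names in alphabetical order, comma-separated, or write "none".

Target iota = [t=138, t=204].
Intermediaries M with M after iota: none.
Union: none.

none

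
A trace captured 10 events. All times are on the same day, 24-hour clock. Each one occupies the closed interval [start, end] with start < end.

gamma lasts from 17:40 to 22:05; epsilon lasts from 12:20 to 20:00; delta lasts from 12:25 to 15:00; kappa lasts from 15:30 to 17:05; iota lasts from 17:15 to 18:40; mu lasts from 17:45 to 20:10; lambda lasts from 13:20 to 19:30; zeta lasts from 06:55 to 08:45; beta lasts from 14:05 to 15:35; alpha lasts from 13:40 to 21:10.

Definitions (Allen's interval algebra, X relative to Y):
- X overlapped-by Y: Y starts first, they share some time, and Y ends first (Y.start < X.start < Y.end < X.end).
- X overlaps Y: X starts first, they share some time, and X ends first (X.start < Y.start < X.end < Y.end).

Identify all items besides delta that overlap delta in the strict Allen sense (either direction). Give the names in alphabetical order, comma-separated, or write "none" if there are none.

alpha, beta, lambda

Target delta = [12:25, 15:00].
alpha [13:40, 21:10] → overlapped-by → yes.
beta [14:05, 15:35] → overlapped-by → yes.
epsilon [12:20, 20:00] → contains → no.
gamma [17:40, 22:05] → after → no.
iota [17:15, 18:40] → after → no.
kappa [15:30, 17:05] → after → no.
lambda [13:20, 19:30] → overlapped-by → yes.
mu [17:45, 20:10] → after → no.
zeta [06:55, 08:45] → before → no.
Result: alpha, beta, lambda.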